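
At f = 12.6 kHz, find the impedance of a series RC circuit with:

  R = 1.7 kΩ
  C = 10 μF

Step 1 — Angular frequency: ω = 2π·f = 2π·1.26e+04 = 7.917e+04 rad/s.
Step 2 — Component impedances:
  R: Z = R = 1700 Ω
  C: Z = 1/(jωC) = -j/(ω·C) = 0 - j1.263 Ω
Step 3 — Series combination: Z_total = R + C = 1700 - j1.263 Ω = 1700∠-0.0° Ω.

Z = 1700 - j1.263 Ω = 1700∠-0.0° Ω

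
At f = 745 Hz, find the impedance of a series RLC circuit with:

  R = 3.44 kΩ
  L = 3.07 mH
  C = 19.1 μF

Step 1 — Angular frequency: ω = 2π·f = 2π·745 = 4681 rad/s.
Step 2 — Component impedances:
  R: Z = R = 3440 Ω
  L: Z = jωL = j·4681·0.00307 = 0 + j14.37 Ω
  C: Z = 1/(jωC) = -j/(ω·C) = 0 - j11.18 Ω
Step 3 — Series combination: Z_total = R + L + C = 3440 + j3.186 Ω = 3440∠0.1° Ω.

Z = 3440 + j3.186 Ω = 3440∠0.1° Ω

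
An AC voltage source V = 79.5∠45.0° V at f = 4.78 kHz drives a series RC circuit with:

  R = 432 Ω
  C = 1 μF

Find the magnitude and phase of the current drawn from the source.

Step 1 — Angular frequency: ω = 2π·f = 2π·4780 = 3.003e+04 rad/s.
Step 2 — Component impedances:
  R: Z = R = 432 Ω
  C: Z = 1/(jωC) = -j/(ω·C) = 0 - j33.3 Ω
Step 3 — Series combination: Z_total = R + C = 432 - j33.3 Ω = 433.3∠-4.4° Ω.
Step 4 — Source phasor: V = 79.5∠45.0° V = 56.21 + j56.21 V.
Step 5 — Ohm's law: I = V / Z_total = (56.21 + j56.21) / (432 - j33.3) = 0.1194 + j0.1393 A.
Step 6 — Convert to polar: |I| = 0.1835 A, ∠I = 49.4°.

I = 0.1835∠49.4° A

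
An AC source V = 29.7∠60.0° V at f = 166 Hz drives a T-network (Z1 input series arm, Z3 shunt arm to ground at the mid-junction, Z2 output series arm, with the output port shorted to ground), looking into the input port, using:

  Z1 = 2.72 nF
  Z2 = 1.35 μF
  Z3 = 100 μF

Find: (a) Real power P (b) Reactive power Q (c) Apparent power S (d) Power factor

Step 1 — Angular frequency: ω = 2π·f = 2π·166 = 1043 rad/s.
Step 2 — Component impedances:
  Z1: Z = 1/(jωC) = -j/(ω·C) = 0 - j3.525e+05 Ω
  Z2: Z = 1/(jωC) = -j/(ω·C) = 0 - j710.2 Ω
  Z3: Z = 1/(jωC) = -j/(ω·C) = 0 - j9.588 Ω
Step 3 — With the output port shorted to ground, the output series arm Z2 runs from the junction to ground; the shunt arm Z3 also runs from the junction to ground. They appear in parallel: Z3 || Z2 = 0 - j9.46 Ω.
Step 4 — Series with input arm Z1: Z_in = Z1 + (Z3 || Z2) = 0 - j3.525e+05 Ω = 3.525e+05∠-90.0° Ω.
Step 5 — Source phasor: V = 29.7∠60.0° V = 14.85 + j25.72 V.
Step 6 — Current: I = V / Z = -7.297e-05 + j4.213e-05 A = 8.426e-05∠150.0° A.
Step 7 — Complex power: S = V·I* = 0 - j0.002502 VA.
Step 8 — Real power: P = Re(S) = 0 W.
Step 9 — Reactive power: Q = Im(S) = -0.002502 VAR.
Step 10 — Apparent power: |S| = 0.002502 VA.
Step 11 — Power factor: PF = P/|S| = 0 (leading).

(a) P = 0 W  (b) Q = -0.002502 VAR  (c) S = 0.002502 VA  (d) PF = 0 (leading)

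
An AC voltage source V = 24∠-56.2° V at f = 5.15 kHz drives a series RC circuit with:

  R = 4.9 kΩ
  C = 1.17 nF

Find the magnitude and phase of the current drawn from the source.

Step 1 — Angular frequency: ω = 2π·f = 2π·5150 = 3.236e+04 rad/s.
Step 2 — Component impedances:
  R: Z = R = 4900 Ω
  C: Z = 1/(jωC) = -j/(ω·C) = 0 - j2.641e+04 Ω
Step 3 — Series combination: Z_total = R + C = 4900 - j2.641e+04 Ω = 2.686e+04∠-79.5° Ω.
Step 4 — Source phasor: V = 24∠-56.2° V = 13.35 - j19.94 V.
Step 5 — Ohm's law: I = V / Z_total = (13.35 - j19.94) / (4900 - j2.641e+04) = 0.0008206 + j0.0003532 A.
Step 6 — Convert to polar: |I| = 0.0008934 A, ∠I = 23.3°.

I = 0.0008934∠23.3° A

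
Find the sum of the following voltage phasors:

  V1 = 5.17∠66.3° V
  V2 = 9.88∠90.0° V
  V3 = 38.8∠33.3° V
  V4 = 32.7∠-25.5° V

Step 1 — Convert each phasor to rectangular form:
  V1 = 5.17·(cos(66.3°) + j·sin(66.3°)) = 2.078 + j4.734 V
  V2 = 9.88·(cos(90.0°) + j·sin(90.0°)) = 0 + j9.88 V
  V3 = 38.8·(cos(33.3°) + j·sin(33.3°)) = 32.43 + j21.3 V
  V4 = 32.7·(cos(-25.5°) + j·sin(-25.5°)) = 29.51 - j14.08 V
Step 2 — Sum components: V_total = 64.02 + j21.84 V.
Step 3 — Convert to polar: |V_total| = 67.64 V, ∠V_total = 18.8°.

V_total = 67.64∠18.8° V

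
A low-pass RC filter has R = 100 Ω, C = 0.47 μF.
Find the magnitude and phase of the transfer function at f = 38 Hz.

Step 1 — Angular frequency: ω = 2π·38 = 238.8 rad/s.
Step 2 — Transfer function: H(jω) = 1/(1 + jωRC).
Step 3 — Denominator: 1 + jωRC = 1 + j·238.8·100·4.7e-07 = 1 + j0.01122.
Step 4 — H = 0.9999 - j0.01122.
Step 5 — Magnitude: |H| = 0.9999 (-0.0 dB); phase: φ = -0.6°.

|H| = 0.9999 (-0.0 dB), φ = -0.6°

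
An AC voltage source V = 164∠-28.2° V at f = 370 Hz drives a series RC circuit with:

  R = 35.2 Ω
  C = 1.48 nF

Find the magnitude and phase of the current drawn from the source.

Step 1 — Angular frequency: ω = 2π·f = 2π·370 = 2325 rad/s.
Step 2 — Component impedances:
  R: Z = R = 35.2 Ω
  C: Z = 1/(jωC) = -j/(ω·C) = 0 - j2.906e+05 Ω
Step 3 — Series combination: Z_total = R + C = 35.2 - j2.906e+05 Ω = 2.906e+05∠-90.0° Ω.
Step 4 — Source phasor: V = 164∠-28.2° V = 144.5 - j77.5 V.
Step 5 — Ohm's law: I = V / Z_total = (144.5 - j77.5) / (35.2 - j2.906e+05) = 0.0002667 + j0.0004973 A.
Step 6 — Convert to polar: |I| = 0.0005643 A, ∠I = 61.8°.

I = 0.0005643∠61.8° A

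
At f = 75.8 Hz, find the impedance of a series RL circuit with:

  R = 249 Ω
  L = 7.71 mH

Step 1 — Angular frequency: ω = 2π·f = 2π·75.8 = 476.3 rad/s.
Step 2 — Component impedances:
  R: Z = R = 249 Ω
  L: Z = jωL = j·476.3·0.00771 = 0 + j3.672 Ω
Step 3 — Series combination: Z_total = R + L = 249 + j3.672 Ω = 249∠0.8° Ω.

Z = 249 + j3.672 Ω = 249∠0.8° Ω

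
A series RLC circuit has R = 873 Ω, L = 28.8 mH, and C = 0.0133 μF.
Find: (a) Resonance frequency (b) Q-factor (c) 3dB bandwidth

Step 1 — Resonance condition Im(Z)=0 gives ω₀ = 1/√(LC).
Step 2 — ω₀ = 1/√(0.0288·1.33e-08) = 5.109e+04 rad/s.
Step 3 — f₀ = ω₀/(2π) = 8132 Hz.
Step 4 — Series Q: Q = ω₀L/R = 5.109e+04·0.0288/873 = 1.686.
Step 5 — 3dB bandwidth: Δω = ω₀/Q = 3.031e+04 rad/s; BW = Δω/(2π) = 4824 Hz.

(a) f₀ = 8132 Hz  (b) Q = 1.686  (c) BW = 4824 Hz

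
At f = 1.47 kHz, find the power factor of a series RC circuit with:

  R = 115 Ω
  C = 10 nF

Step 1 — Angular frequency: ω = 2π·f = 2π·1470 = 9236 rad/s.
Step 2 — Component impedances:
  R: Z = R = 115 Ω
  C: Z = 1/(jωC) = -j/(ω·C) = 0 - j1.083e+04 Ω
Step 3 — Series combination: Z_total = R + C = 115 - j1.083e+04 Ω = 1.083e+04∠-89.4° Ω.
Step 4 — Power factor: PF = cos(φ) = Re(Z)/|Z| = 115/1.083e+04 = 0.01062.
Step 5 — Type: Im(Z) = -1.083e+04 ⇒ leading (phase φ = -89.4°).

PF = 0.01062 (leading, φ = -89.4°)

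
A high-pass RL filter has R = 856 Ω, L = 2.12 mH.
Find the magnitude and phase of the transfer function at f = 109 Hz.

Step 1 — Angular frequency: ω = 2π·109 = 684.9 rad/s.
Step 2 — Transfer function: H(jω) = jωL/(R + jωL).
Step 3 — Numerator jωL = j·1.452; denominator R + jωL = 856 + j1.452.
Step 4 — H = 2.877e-06 + j0.001696.
Step 5 — Magnitude: |H| = 0.001696 (-55.4 dB); phase: φ = 89.9°.

|H| = 0.001696 (-55.4 dB), φ = 89.9°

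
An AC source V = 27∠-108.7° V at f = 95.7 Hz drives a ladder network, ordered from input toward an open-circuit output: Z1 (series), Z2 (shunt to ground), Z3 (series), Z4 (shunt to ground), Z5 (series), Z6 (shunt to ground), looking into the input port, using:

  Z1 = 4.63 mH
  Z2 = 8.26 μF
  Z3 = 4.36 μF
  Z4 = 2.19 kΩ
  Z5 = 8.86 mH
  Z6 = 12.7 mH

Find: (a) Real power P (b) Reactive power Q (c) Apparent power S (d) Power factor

Step 1 — Angular frequency: ω = 2π·f = 2π·95.7 = 601.3 rad/s.
Step 2 — Component impedances:
  Z1: Z = jωL = j·601.3·0.00463 = 0 + j2.784 Ω
  Z2: Z = 1/(jωC) = -j/(ω·C) = 0 - j201.3 Ω
  Z3: Z = 1/(jωC) = -j/(ω·C) = 0 - j381.4 Ω
  Z4: Z = R = 2190 Ω
  Z5: Z = jωL = j·601.3·0.00886 = 0 + j5.328 Ω
  Z6: Z = jωL = j·601.3·0.0127 = 0 + j7.637 Ω
Step 3 — Ladder network (open output): work backward from the far end, alternating series and parallel combinations. Z_in = 0.009581 - j127.4 Ω = 127.4∠-90.0° Ω.
Step 4 — Source phasor: V = 27∠-108.7° V = -8.657 - j25.57 V.
Step 5 — Current: I = V / Z = 0.2007 - j0.06796 A = 0.2119∠-18.7° A.
Step 6 — Complex power: S = V·I* = 0.0004302 - j5.722 VA.
Step 7 — Real power: P = Re(S) = 0.0004302 W.
Step 8 — Reactive power: Q = Im(S) = -5.722 VAR.
Step 9 — Apparent power: |S| = 5.722 VA.
Step 10 — Power factor: PF = P/|S| = 7.52e-05 (leading).

(a) P = 0.0004302 W  (b) Q = -5.722 VAR  (c) S = 5.722 VA  (d) PF = 7.52e-05 (leading)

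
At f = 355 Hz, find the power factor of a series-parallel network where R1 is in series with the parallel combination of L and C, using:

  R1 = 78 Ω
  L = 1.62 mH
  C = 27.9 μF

Step 1 — Angular frequency: ω = 2π·f = 2π·355 = 2231 rad/s.
Step 2 — Component impedances:
  R1: Z = R = 78 Ω
  L: Z = jωL = j·2231·0.00162 = 0 + j3.613 Ω
  C: Z = 1/(jωC) = -j/(ω·C) = 0 - j16.07 Ω
Step 3 — Parallel branch: L || C = 1/(1/L + 1/C) = 0 + j4.662 Ω.
Step 4 — Series with R1: Z_total = R1 + (L || C) = 78 + j4.662 Ω = 78.14∠3.4° Ω.
Step 5 — Power factor: PF = cos(φ) = Re(Z)/|Z| = 78/78.14 = 0.9982.
Step 6 — Type: Im(Z) = 4.662 ⇒ lagging (phase φ = 3.4°).

PF = 0.9982 (lagging, φ = 3.4°)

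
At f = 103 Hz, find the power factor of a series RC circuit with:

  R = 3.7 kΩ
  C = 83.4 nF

Step 1 — Angular frequency: ω = 2π·f = 2π·103 = 647.2 rad/s.
Step 2 — Component impedances:
  R: Z = R = 3700 Ω
  C: Z = 1/(jωC) = -j/(ω·C) = 0 - j1.853e+04 Ω
Step 3 — Series combination: Z_total = R + C = 3700 - j1.853e+04 Ω = 1.889e+04∠-78.7° Ω.
Step 4 — Power factor: PF = cos(φ) = Re(Z)/|Z| = 3700/18893 = 0.1958.
Step 5 — Type: Im(Z) = -1.853e+04 ⇒ leading (phase φ = -78.7°).

PF = 0.1958 (leading, φ = -78.7°)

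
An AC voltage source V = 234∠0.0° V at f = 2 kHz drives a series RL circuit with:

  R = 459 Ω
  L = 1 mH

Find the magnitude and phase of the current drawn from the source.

Step 1 — Angular frequency: ω = 2π·f = 2π·2000 = 1.257e+04 rad/s.
Step 2 — Component impedances:
  R: Z = R = 459 Ω
  L: Z = jωL = j·1.257e+04·0.001 = 0 + j12.57 Ω
Step 3 — Series combination: Z_total = R + L = 459 + j12.57 Ω = 459.2∠1.6° Ω.
Step 4 — Source phasor: V = 234∠0.0° V = 234 V.
Step 5 — Ohm's law: I = V / Z_total = (234) / (459 + j12.57) = 0.5094 - j0.01395 A.
Step 6 — Convert to polar: |I| = 0.5096 A, ∠I = -1.6°.

I = 0.5096∠-1.6° A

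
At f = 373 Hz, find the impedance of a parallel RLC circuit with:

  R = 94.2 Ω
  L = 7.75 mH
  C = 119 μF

Step 1 — Angular frequency: ω = 2π·f = 2π·373 = 2344 rad/s.
Step 2 — Component impedances:
  R: Z = R = 94.2 Ω
  L: Z = jωL = j·2344·0.00775 = 0 + j18.16 Ω
  C: Z = 1/(jωC) = -j/(ω·C) = 0 - j3.586 Ω
Step 3 — Parallel combination: 1/Z_total = 1/R + 1/L + 1/C; Z_total = 0.2114 - j4.458 Ω = 4.463∠-87.3° Ω.

Z = 0.2114 - j4.458 Ω = 4.463∠-87.3° Ω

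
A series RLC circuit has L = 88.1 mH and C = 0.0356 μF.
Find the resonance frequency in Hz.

Step 1 — Resonance condition Im(Z)=0 gives ω₀ = 1/√(LC).
Step 2 — ω₀ = 1/√(0.0881·3.56e-08) = 1.786e+04 rad/s.
Step 3 — f₀ = ω₀/(2π) = 2842 Hz.

f₀ = 2842 Hz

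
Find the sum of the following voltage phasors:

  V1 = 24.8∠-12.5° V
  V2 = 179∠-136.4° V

Step 1 — Convert each phasor to rectangular form:
  V1 = 24.8·(cos(-12.5°) + j·sin(-12.5°)) = 24.21 - j5.368 V
  V2 = 179·(cos(-136.4°) + j·sin(-136.4°)) = -129.6 - j123.4 V
Step 2 — Sum components: V_total = -105.4 - j128.8 V.
Step 3 — Convert to polar: |V_total| = 166.4 V, ∠V_total = -129.3°.

V_total = 166.4∠-129.3° V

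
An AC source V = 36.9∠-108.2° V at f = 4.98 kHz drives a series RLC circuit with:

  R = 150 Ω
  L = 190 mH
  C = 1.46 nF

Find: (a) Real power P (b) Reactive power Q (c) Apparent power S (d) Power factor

Step 1 — Angular frequency: ω = 2π·f = 2π·4980 = 3.129e+04 rad/s.
Step 2 — Component impedances:
  R: Z = R = 150 Ω
  L: Z = jωL = j·3.129e+04·0.19 = 0 + j5945 Ω
  C: Z = 1/(jωC) = -j/(ω·C) = 0 - j2.189e+04 Ω
Step 3 — Series combination: Z_total = R + L + C = 150 - j1.594e+04 Ω = 1.595e+04∠-89.5° Ω.
Step 4 — Source phasor: V = 36.9∠-108.2° V = -11.53 - j35.05 V.
Step 5 — Current: I = V / Z = 0.002192 - j0.0007434 A = 0.002314∠-18.7° A.
Step 6 — Complex power: S = V·I* = 0.0008033 - j0.08539 VA.
Step 7 — Real power: P = Re(S) = 0.0008033 W.
Step 8 — Reactive power: Q = Im(S) = -0.08539 VAR.
Step 9 — Apparent power: |S| = 0.08539 VA.
Step 10 — Power factor: PF = P/|S| = 0.009407 (leading).

(a) P = 0.0008033 W  (b) Q = -0.08539 VAR  (c) S = 0.08539 VA  (d) PF = 0.009407 (leading)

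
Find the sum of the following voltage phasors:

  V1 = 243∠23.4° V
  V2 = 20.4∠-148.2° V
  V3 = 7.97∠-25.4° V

Step 1 — Convert each phasor to rectangular form:
  V1 = 243·(cos(23.4°) + j·sin(23.4°)) = 223 + j96.51 V
  V2 = 20.4·(cos(-148.2°) + j·sin(-148.2°)) = -17.34 - j10.75 V
  V3 = 7.97·(cos(-25.4°) + j·sin(-25.4°)) = 7.2 - j3.419 V
Step 2 — Sum components: V_total = 212.9 + j82.34 V.
Step 3 — Convert to polar: |V_total| = 228.2 V, ∠V_total = 21.1°.

V_total = 228.2∠21.1° V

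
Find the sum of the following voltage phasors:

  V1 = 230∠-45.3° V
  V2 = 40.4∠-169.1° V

Step 1 — Convert each phasor to rectangular form:
  V1 = 230·(cos(-45.3°) + j·sin(-45.3°)) = 161.8 - j163.5 V
  V2 = 40.4·(cos(-169.1°) + j·sin(-169.1°)) = -39.67 - j7.639 V
Step 2 — Sum components: V_total = 122.1 - j171.1 V.
Step 3 — Convert to polar: |V_total| = 210.2 V, ∠V_total = -54.5°.

V_total = 210.2∠-54.5° V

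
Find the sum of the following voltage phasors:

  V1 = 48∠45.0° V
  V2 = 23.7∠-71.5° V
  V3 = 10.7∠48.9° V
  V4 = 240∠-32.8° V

Step 1 — Convert each phasor to rectangular form:
  V1 = 48·(cos(45.0°) + j·sin(45.0°)) = 33.94 + j33.94 V
  V2 = 23.7·(cos(-71.5°) + j·sin(-71.5°)) = 7.52 - j22.48 V
  V3 = 10.7·(cos(48.9°) + j·sin(48.9°)) = 7.034 + j8.063 V
  V4 = 240·(cos(-32.8°) + j·sin(-32.8°)) = 201.7 - j130 V
Step 2 — Sum components: V_total = 250.2 - j110.5 V.
Step 3 — Convert to polar: |V_total| = 273.5 V, ∠V_total = -23.8°.

V_total = 273.5∠-23.8° V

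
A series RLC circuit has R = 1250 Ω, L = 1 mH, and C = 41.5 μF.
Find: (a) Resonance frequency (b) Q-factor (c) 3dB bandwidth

Step 1 — Resonance condition Im(Z)=0 gives ω₀ = 1/√(LC).
Step 2 — ω₀ = 1/√(0.001·4.15e-05) = 4909 rad/s.
Step 3 — f₀ = ω₀/(2π) = 781.3 Hz.
Step 4 — Series Q: Q = ω₀L/R = 4909·0.001/1250 = 0.003927.
Step 5 — 3dB bandwidth: Δω = ω₀/Q = 1.25e+06 rad/s; BW = Δω/(2π) = 1.989e+05 Hz.

(a) f₀ = 781.3 Hz  (b) Q = 0.003927  (c) BW = 1.989e+05 Hz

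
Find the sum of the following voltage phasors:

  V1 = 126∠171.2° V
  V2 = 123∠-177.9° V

Step 1 — Convert each phasor to rectangular form:
  V1 = 126·(cos(171.2°) + j·sin(171.2°)) = -124.5 + j19.28 V
  V2 = 123·(cos(-177.9°) + j·sin(-177.9°)) = -122.9 - j4.507 V
Step 2 — Sum components: V_total = -247.4 + j14.77 V.
Step 3 — Convert to polar: |V_total| = 247.9 V, ∠V_total = 176.6°.

V_total = 247.9∠176.6° V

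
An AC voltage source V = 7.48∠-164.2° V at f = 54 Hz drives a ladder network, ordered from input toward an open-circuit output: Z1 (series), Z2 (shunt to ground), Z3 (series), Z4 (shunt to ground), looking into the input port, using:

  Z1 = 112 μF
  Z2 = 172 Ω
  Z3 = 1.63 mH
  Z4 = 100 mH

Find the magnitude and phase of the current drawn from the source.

Step 1 — Angular frequency: ω = 2π·f = 2π·54 = 339.3 rad/s.
Step 2 — Component impedances:
  Z1: Z = 1/(jωC) = -j/(ω·C) = 0 - j26.32 Ω
  Z2: Z = R = 172 Ω
  Z3: Z = jωL = j·339.3·0.00163 = 0 + j0.553 Ω
  Z4: Z = jωL = j·339.3·0.1 = 0 + j33.93 Ω
Step 3 — Ladder network (open output): work backward from the far end, alternating series and parallel combinations. Z_in = 6.646 + j6.835 Ω = 9.533∠45.8° Ω.
Step 4 — Source phasor: V = 7.48∠-164.2° V = -7.197 - j2.037 V.
Step 5 — Ohm's law: I = V / Z_total = (-7.197 - j2.037) / (6.646 + j6.835) = -0.6795 + j0.3923 A.
Step 6 — Convert to polar: |I| = 0.7846 A, ∠I = 150.0°.

I = 0.7846∠150.0° A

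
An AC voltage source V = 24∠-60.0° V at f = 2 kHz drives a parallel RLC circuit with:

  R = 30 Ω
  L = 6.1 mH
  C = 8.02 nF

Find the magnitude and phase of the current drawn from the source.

Step 1 — Angular frequency: ω = 2π·f = 2π·2000 = 1.257e+04 rad/s.
Step 2 — Component impedances:
  R: Z = R = 30 Ω
  L: Z = jωL = j·1.257e+04·0.0061 = 0 + j76.65 Ω
  C: Z = 1/(jωC) = -j/(ω·C) = 0 - j9922 Ω
Step 3 — Parallel combination: 1/Z_total = 1/R + 1/L + 1/C; Z_total = 26.07 + j10.12 Ω = 27.97∠21.2° Ω.
Step 4 — Source phasor: V = 24∠-60.0° V = 12 - j20.78 V.
Step 5 — Ohm's law: I = V / Z_total = (12 - j20.78) / (26.07 + j10.12) = 0.1309 - j0.8482 A.
Step 6 — Convert to polar: |I| = 0.8582 A, ∠I = -81.2°.

I = 0.8582∠-81.2° A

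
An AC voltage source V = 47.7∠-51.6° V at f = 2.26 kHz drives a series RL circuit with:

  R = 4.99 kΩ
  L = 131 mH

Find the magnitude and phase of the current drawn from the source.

Step 1 — Angular frequency: ω = 2π·f = 2π·2260 = 1.42e+04 rad/s.
Step 2 — Component impedances:
  R: Z = R = 4990 Ω
  L: Z = jωL = j·1.42e+04·0.131 = 0 + j1860 Ω
Step 3 — Series combination: Z_total = R + L = 4990 + j1860 Ω = 5325∠20.4° Ω.
Step 4 — Source phasor: V = 47.7∠-51.6° V = 29.63 - j37.38 V.
Step 5 — Ohm's law: I = V / Z_total = (29.63 - j37.38) / (4990 + j1860) = 0.002761 - j0.008521 A.
Step 6 — Convert to polar: |I| = 0.008957 A, ∠I = -72.0°.

I = 0.008957∠-72.0° A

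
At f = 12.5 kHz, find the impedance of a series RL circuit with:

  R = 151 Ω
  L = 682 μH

Step 1 — Angular frequency: ω = 2π·f = 2π·1.25e+04 = 7.854e+04 rad/s.
Step 2 — Component impedances:
  R: Z = R = 151 Ω
  L: Z = jωL = j·7.854e+04·0.000682 = 0 + j53.56 Ω
Step 3 — Series combination: Z_total = R + L = 151 + j53.56 Ω = 160.2∠19.5° Ω.

Z = 151 + j53.56 Ω = 160.2∠19.5° Ω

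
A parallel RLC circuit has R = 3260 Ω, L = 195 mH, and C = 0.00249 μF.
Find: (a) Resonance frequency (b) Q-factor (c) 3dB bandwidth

Step 1 — Resonance: ω₀ = 1/√(LC) = 1/√(0.195·2.49e-09) = 4.538e+04 rad/s.
Step 2 — f₀ = ω₀/(2π) = 7223 Hz.
Step 3 — Parallel Q: Q = R/(ω₀L) = 3260/(4.538e+04·0.195) = 0.3684.
Step 4 — Bandwidth: Δω = ω₀/Q = 1.232e+05 rad/s; BW = Δω/(2π) = 1.961e+04 Hz.

(a) f₀ = 7223 Hz  (b) Q = 0.3684  (c) BW = 1.961e+04 Hz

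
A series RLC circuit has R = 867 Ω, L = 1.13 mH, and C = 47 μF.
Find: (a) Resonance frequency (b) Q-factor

Step 1 — Resonance condition Im(Z)=0 gives ω₀ = 1/√(LC).
Step 2 — ω₀ = 1/√(0.00113·4.7e-05) = 4339 rad/s.
Step 3 — f₀ = ω₀/(2π) = 690.6 Hz.
Step 4 — Series Q: Q = ω₀L/R = 4339·0.00113/867 = 0.005656.

(a) f₀ = 690.6 Hz  (b) Q = 0.005656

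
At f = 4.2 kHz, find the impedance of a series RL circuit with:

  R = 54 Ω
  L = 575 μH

Step 1 — Angular frequency: ω = 2π·f = 2π·4200 = 2.639e+04 rad/s.
Step 2 — Component impedances:
  R: Z = R = 54 Ω
  L: Z = jωL = j·2.639e+04·0.000575 = 0 + j15.17 Ω
Step 3 — Series combination: Z_total = R + L = 54 + j15.17 Ω = 56.09∠15.7° Ω.

Z = 54 + j15.17 Ω = 56.09∠15.7° Ω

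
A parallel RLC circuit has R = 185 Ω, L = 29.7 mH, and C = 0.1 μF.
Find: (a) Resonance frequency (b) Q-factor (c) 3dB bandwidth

Step 1 — Resonance: ω₀ = 1/√(LC) = 1/√(0.0297·1e-07) = 1.835e+04 rad/s.
Step 2 — f₀ = ω₀/(2π) = 2920 Hz.
Step 3 — Parallel Q: Q = R/(ω₀L) = 185/(1.835e+04·0.0297) = 0.3395.
Step 4 — Bandwidth: Δω = ω₀/Q = 5.405e+04 rad/s; BW = Δω/(2π) = 8603 Hz.

(a) f₀ = 2920 Hz  (b) Q = 0.3395  (c) BW = 8603 Hz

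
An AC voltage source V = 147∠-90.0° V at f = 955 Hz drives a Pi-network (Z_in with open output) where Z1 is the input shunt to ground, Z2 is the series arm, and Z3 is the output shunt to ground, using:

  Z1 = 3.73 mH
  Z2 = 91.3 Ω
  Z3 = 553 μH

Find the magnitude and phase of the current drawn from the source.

Step 1 — Angular frequency: ω = 2π·f = 2π·955 = 6000 rad/s.
Step 2 — Component impedances:
  Z1: Z = jωL = j·6000·0.00373 = 0 + j22.38 Ω
  Z2: Z = R = 91.3 Ω
  Z3: Z = jωL = j·6000·0.000553 = 0 + j3.318 Ω
Step 3 — With open output, the series arm Z2 and the output shunt Z3 appear in series to ground: Z2 + Z3 = 91.3 + j3.318 Ω.
Step 4 — Parallel with input shunt Z1: Z_in = Z1 || (Z2 + Z3) = 5.084 + j20.95 Ω = 21.56∠76.4° Ω.
Step 5 — Source phasor: V = 147∠-90.0° V = 0 - j147 V.
Step 6 — Ohm's law: I = V / Z_total = (0 - j147) / (5.084 + j20.95) = -6.626 - j1.608 A.
Step 7 — Convert to polar: |I| = 6.819 A, ∠I = -166.4°.

I = 6.819∠-166.4° A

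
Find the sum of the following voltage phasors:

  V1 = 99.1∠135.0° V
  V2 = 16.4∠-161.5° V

Step 1 — Convert each phasor to rectangular form:
  V1 = 99.1·(cos(135.0°) + j·sin(135.0°)) = -70.07 + j70.07 V
  V2 = 16.4·(cos(-161.5°) + j·sin(-161.5°)) = -15.55 - j5.204 V
Step 2 — Sum components: V_total = -85.63 + j64.87 V.
Step 3 — Convert to polar: |V_total| = 107.4 V, ∠V_total = 142.9°.

V_total = 107.4∠142.9° V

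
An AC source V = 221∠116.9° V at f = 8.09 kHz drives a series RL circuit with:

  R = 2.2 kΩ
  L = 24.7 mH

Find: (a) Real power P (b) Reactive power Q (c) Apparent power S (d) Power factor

Step 1 — Angular frequency: ω = 2π·f = 2π·8090 = 5.083e+04 rad/s.
Step 2 — Component impedances:
  R: Z = R = 2200 Ω
  L: Z = jωL = j·5.083e+04·0.0247 = 0 + j1256 Ω
Step 3 — Series combination: Z_total = R + L = 2200 + j1256 Ω = 2533∠29.7° Ω.
Step 4 — Source phasor: V = 221∠116.9° V = -99.99 + j197.1 V.
Step 5 — Current: I = V / Z = 0.004282 + j0.08714 A = 0.08725∠87.2° A.
Step 6 — Complex power: S = V·I* = 16.75 + j9.557 VA.
Step 7 — Real power: P = Re(S) = 16.75 W.
Step 8 — Reactive power: Q = Im(S) = 9.557 VAR.
Step 9 — Apparent power: |S| = 19.28 VA.
Step 10 — Power factor: PF = P/|S| = 0.8685 (lagging).

(a) P = 16.75 W  (b) Q = 9.557 VAR  (c) S = 19.28 VA  (d) PF = 0.8685 (lagging)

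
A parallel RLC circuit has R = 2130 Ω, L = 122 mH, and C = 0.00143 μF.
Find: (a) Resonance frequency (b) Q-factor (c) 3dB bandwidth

Step 1 — Resonance: ω₀ = 1/√(LC) = 1/√(0.122·1.43e-09) = 7.571e+04 rad/s.
Step 2 — f₀ = ω₀/(2π) = 1.205e+04 Hz.
Step 3 — Parallel Q: Q = R/(ω₀L) = 2130/(7.571e+04·0.122) = 0.2306.
Step 4 — Bandwidth: Δω = ω₀/Q = 3.283e+05 rad/s; BW = Δω/(2π) = 5.225e+04 Hz.

(a) f₀ = 1.205e+04 Hz  (b) Q = 0.2306  (c) BW = 5.225e+04 Hz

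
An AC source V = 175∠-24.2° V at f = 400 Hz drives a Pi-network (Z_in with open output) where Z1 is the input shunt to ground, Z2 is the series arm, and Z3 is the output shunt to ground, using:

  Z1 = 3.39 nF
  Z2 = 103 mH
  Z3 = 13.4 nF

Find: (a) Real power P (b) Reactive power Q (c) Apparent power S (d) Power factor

Step 1 — Angular frequency: ω = 2π·f = 2π·400 = 2513 rad/s.
Step 2 — Component impedances:
  Z1: Z = 1/(jωC) = -j/(ω·C) = 0 - j1.174e+05 Ω
  Z2: Z = jωL = j·2513·0.103 = 0 + j258.9 Ω
  Z3: Z = 1/(jωC) = -j/(ω·C) = 0 - j2.969e+04 Ω
Step 3 — With open output, the series arm Z2 and the output shunt Z3 appear in series to ground: Z2 + Z3 = 0 - j2.943e+04 Ω.
Step 4 — Parallel with input shunt Z1: Z_in = Z1 || (Z2 + Z3) = 0 - j2.353e+04 Ω = 2.353e+04∠-90.0° Ω.
Step 5 — Source phasor: V = 175∠-24.2° V = 159.6 - j71.74 V.
Step 6 — Current: I = V / Z = 0.003048 + j0.006783 A = 0.007436∠65.8° A.
Step 7 — Complex power: S = V·I* = 0 - j1.301 VA.
Step 8 — Real power: P = Re(S) = 0 W.
Step 9 — Reactive power: Q = Im(S) = -1.301 VAR.
Step 10 — Apparent power: |S| = 1.301 VA.
Step 11 — Power factor: PF = P/|S| = 0 (leading).

(a) P = 0 W  (b) Q = -1.301 VAR  (c) S = 1.301 VA  (d) PF = 0 (leading)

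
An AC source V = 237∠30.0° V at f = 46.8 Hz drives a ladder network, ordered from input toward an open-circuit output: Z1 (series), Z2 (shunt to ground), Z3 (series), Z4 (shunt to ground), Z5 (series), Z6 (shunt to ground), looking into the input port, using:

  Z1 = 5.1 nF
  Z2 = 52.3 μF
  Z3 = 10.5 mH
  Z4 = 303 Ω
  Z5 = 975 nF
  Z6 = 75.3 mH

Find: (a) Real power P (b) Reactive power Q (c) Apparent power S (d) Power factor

Step 1 — Angular frequency: ω = 2π·f = 2π·46.8 = 294.1 rad/s.
Step 2 — Component impedances:
  Z1: Z = 1/(jωC) = -j/(ω·C) = 0 - j6.668e+05 Ω
  Z2: Z = 1/(jωC) = -j/(ω·C) = 0 - j65.02 Ω
  Z3: Z = jωL = j·294.1·0.0105 = 0 + j3.088 Ω
  Z4: Z = R = 303 Ω
  Z5: Z = 1/(jωC) = -j/(ω·C) = 0 - j3488 Ω
  Z6: Z = jωL = j·294.1·0.0753 = 0 + j22.14 Ω
Step 3 — Ladder network (open output): work backward from the far end, alternating series and parallel combinations. Z_in = 12.95 - j6.669e+05 Ω = 6.669e+05∠-90.0° Ω.
Step 4 — Source phasor: V = 237∠30.0° V = 205.2 + j118.5 V.
Step 5 — Current: I = V / Z = -0.0001777 + j0.0003078 A = 0.0003554∠120.0° A.
Step 6 — Complex power: S = V·I* = 1.635e-06 - j0.08423 VA.
Step 7 — Real power: P = Re(S) = 1.635e-06 W.
Step 8 — Reactive power: Q = Im(S) = -0.08423 VAR.
Step 9 — Apparent power: |S| = 0.08423 VA.
Step 10 — Power factor: PF = P/|S| = 1.941e-05 (leading).

(a) P = 1.635e-06 W  (b) Q = -0.08423 VAR  (c) S = 0.08423 VA  (d) PF = 1.941e-05 (leading)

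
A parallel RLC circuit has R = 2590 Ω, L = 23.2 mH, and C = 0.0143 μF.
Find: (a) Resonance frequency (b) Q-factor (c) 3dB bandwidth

Step 1 — Resonance: ω₀ = 1/√(LC) = 1/√(0.0232·1.43e-08) = 5.49e+04 rad/s.
Step 2 — f₀ = ω₀/(2π) = 8738 Hz.
Step 3 — Parallel Q: Q = R/(ω₀L) = 2590/(5.49e+04·0.0232) = 2.033.
Step 4 — Bandwidth: Δω = ω₀/Q = 2.7e+04 rad/s; BW = Δω/(2π) = 4297 Hz.

(a) f₀ = 8738 Hz  (b) Q = 2.033  (c) BW = 4297 Hz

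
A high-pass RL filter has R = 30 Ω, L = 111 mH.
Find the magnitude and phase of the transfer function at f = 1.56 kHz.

Step 1 — Angular frequency: ω = 2π·1560 = 9802 rad/s.
Step 2 — Transfer function: H(jω) = jωL/(R + jωL).
Step 3 — Numerator jωL = j·1088; denominator R + jωL = 30 + j1088.
Step 4 — H = 0.9992 + j0.02755.
Step 5 — Magnitude: |H| = 0.9996 (-0.0 dB); phase: φ = 1.6°.

|H| = 0.9996 (-0.0 dB), φ = 1.6°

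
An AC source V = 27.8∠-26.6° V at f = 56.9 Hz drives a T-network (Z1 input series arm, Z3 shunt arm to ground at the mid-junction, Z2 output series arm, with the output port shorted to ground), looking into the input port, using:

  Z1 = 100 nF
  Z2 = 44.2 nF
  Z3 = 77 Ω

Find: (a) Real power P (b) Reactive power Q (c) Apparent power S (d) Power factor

Step 1 — Angular frequency: ω = 2π·f = 2π·56.9 = 357.5 rad/s.
Step 2 — Component impedances:
  Z1: Z = 1/(jωC) = -j/(ω·C) = 0 - j2.797e+04 Ω
  Z2: Z = 1/(jωC) = -j/(ω·C) = 0 - j6.328e+04 Ω
  Z3: Z = R = 77 Ω
Step 3 — With the output port shorted to ground, the output series arm Z2 runs from the junction to ground; the shunt arm Z3 also runs from the junction to ground. They appear in parallel: Z3 || Z2 = 77 - j0.09369 Ω.
Step 4 — Series with input arm Z1: Z_in = Z1 + (Z3 || Z2) = 77 - j2.797e+04 Ω = 2.797e+04∠-89.8° Ω.
Step 5 — Source phasor: V = 27.8∠-26.6° V = 24.86 - j12.45 V.
Step 6 — Current: I = V / Z = 0.0004475 + j0.0008875 A = 0.0009939∠63.2° A.
Step 7 — Complex power: S = V·I* = 7.606e-05 - j0.02763 VA.
Step 8 — Real power: P = Re(S) = 7.606e-05 W.
Step 9 — Reactive power: Q = Im(S) = -0.02763 VAR.
Step 10 — Apparent power: |S| = 0.02763 VA.
Step 11 — Power factor: PF = P/|S| = 0.002753 (leading).

(a) P = 7.606e-05 W  (b) Q = -0.02763 VAR  (c) S = 0.02763 VA  (d) PF = 0.002753 (leading)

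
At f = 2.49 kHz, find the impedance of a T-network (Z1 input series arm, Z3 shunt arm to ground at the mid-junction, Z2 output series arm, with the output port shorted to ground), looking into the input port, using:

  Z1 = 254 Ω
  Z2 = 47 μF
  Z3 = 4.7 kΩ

Step 1 — Angular frequency: ω = 2π·f = 2π·2490 = 1.565e+04 rad/s.
Step 2 — Component impedances:
  Z1: Z = R = 254 Ω
  Z2: Z = 1/(jωC) = -j/(ω·C) = 0 - j1.36 Ω
  Z3: Z = R = 4700 Ω
Step 3 — With the output port shorted to ground, the output series arm Z2 runs from the junction to ground; the shunt arm Z3 also runs from the junction to ground. They appear in parallel: Z3 || Z2 = 0.0003935 - j1.36 Ω.
Step 4 — Series with input arm Z1: Z_in = Z1 + (Z3 || Z2) = 254 - j1.36 Ω = 254∠-0.3° Ω.

Z = 254 - j1.36 Ω = 254∠-0.3° Ω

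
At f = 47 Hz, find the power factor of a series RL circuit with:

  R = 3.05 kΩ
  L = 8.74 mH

Step 1 — Angular frequency: ω = 2π·f = 2π·47 = 295.3 rad/s.
Step 2 — Component impedances:
  R: Z = R = 3050 Ω
  L: Z = jωL = j·295.3·0.00874 = 0 + j2.581 Ω
Step 3 — Series combination: Z_total = R + L = 3050 + j2.581 Ω = 3050∠0.0° Ω.
Step 4 — Power factor: PF = cos(φ) = Re(Z)/|Z| = 3050/3050 = 1.
Step 5 — Type: Im(Z) = 2.581 ⇒ lagging (phase φ = 0.0°).

PF = 1 (lagging, φ = 0.0°)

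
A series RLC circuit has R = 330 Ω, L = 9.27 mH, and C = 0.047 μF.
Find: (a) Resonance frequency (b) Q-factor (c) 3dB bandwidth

Step 1 — Resonance condition Im(Z)=0 gives ω₀ = 1/√(LC).
Step 2 — ω₀ = 1/√(0.00927·4.7e-08) = 4.791e+04 rad/s.
Step 3 — f₀ = ω₀/(2π) = 7625 Hz.
Step 4 — Series Q: Q = ω₀L/R = 4.791e+04·0.00927/330 = 1.346.
Step 5 — 3dB bandwidth: Δω = ω₀/Q = 3.56e+04 rad/s; BW = Δω/(2π) = 5666 Hz.

(a) f₀ = 7625 Hz  (b) Q = 1.346  (c) BW = 5666 Hz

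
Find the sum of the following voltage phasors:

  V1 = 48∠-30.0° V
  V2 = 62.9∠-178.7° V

Step 1 — Convert each phasor to rectangular form:
  V1 = 48·(cos(-30.0°) + j·sin(-30.0°)) = 41.57 - j24 V
  V2 = 62.9·(cos(-178.7°) + j·sin(-178.7°)) = -62.88 - j1.427 V
Step 2 — Sum components: V_total = -21.31 - j25.43 V.
Step 3 — Convert to polar: |V_total| = 33.18 V, ∠V_total = -130.0°.

V_total = 33.18∠-130.0° V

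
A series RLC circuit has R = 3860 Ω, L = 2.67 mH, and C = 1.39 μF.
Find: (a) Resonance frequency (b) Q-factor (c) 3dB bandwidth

Step 1 — Resonance: ω₀ = 1/√(LC) = 1/√(0.00267·1.39e-06) = 1.641e+04 rad/s.
Step 2 — f₀ = ω₀/(2π) = 2613 Hz.
Step 3 — Series Q: Q = ω₀L/R = 1.641e+04·0.00267/3860 = 0.01135.
Step 4 — Bandwidth: Δω = ω₀/Q = 1.446e+06 rad/s; BW = Δω/(2π) = 2.301e+05 Hz.

(a) f₀ = 2613 Hz  (b) Q = 0.01135  (c) BW = 2.301e+05 Hz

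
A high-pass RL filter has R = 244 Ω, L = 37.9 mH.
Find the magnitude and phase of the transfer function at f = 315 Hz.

Step 1 — Angular frequency: ω = 2π·315 = 1979 rad/s.
Step 2 — Transfer function: H(jω) = jωL/(R + jωL).
Step 3 — Numerator jωL = j·75.01; denominator R + jωL = 244 + j75.01.
Step 4 — H = 0.08635 + j0.2809.
Step 5 — Magnitude: |H| = 0.2939 (-10.6 dB); phase: φ = 72.9°.

|H| = 0.2939 (-10.6 dB), φ = 72.9°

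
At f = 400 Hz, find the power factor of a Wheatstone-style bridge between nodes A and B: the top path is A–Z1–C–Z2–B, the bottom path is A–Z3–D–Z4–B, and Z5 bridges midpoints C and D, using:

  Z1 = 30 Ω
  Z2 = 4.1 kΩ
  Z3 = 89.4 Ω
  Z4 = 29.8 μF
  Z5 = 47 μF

Step 1 — Angular frequency: ω = 2π·f = 2π·400 = 2513 rad/s.
Step 2 — Component impedances:
  Z1: Z = R = 30 Ω
  Z2: Z = R = 4100 Ω
  Z3: Z = R = 89.4 Ω
  Z4: Z = 1/(jωC) = -j/(ω·C) = 0 - j13.35 Ω
  Z5: Z = 1/(jωC) = -j/(ω·C) = 0 - j8.466 Ω
Step 3 — Bridge requires nodal analysis (the Z5 bridge couples midpoints C and D, so the two paths cannot be reduced to a simple series/parallel combination). Setting node B to ground and injecting 1 A at node A, the 3-node admittance system at A, C, D solves to V_A = Z_AB = 22.89 - j18.07 Ω = 29.16∠-38.3° Ω.
Step 4 — Power factor: PF = cos(φ) = Re(Z)/|Z| = 22.891/29.164 = 0.7849.
Step 5 — Type: Im(Z) = -18.07 ⇒ leading (phase φ = -38.3°).

PF = 0.7849 (leading, φ = -38.3°)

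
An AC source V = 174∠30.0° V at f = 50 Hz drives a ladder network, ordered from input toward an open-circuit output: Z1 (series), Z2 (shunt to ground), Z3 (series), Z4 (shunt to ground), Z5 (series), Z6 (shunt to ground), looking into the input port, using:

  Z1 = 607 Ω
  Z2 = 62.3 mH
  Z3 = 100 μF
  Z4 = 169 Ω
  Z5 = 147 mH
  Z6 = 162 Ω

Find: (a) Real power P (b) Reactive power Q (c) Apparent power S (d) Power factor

Step 1 — Angular frequency: ω = 2π·f = 2π·50 = 314.2 rad/s.
Step 2 — Component impedances:
  Z1: Z = R = 607 Ω
  Z2: Z = jωL = j·314.2·0.0623 = 0 + j19.57 Ω
  Z3: Z = 1/(jωC) = -j/(ω·C) = 0 - j31.83 Ω
  Z4: Z = R = 169 Ω
  Z5: Z = jωL = j·314.2·0.147 = 0 + j46.18 Ω
  Z6: Z = R = 162 Ω
Step 3 — Ladder network (open output): work backward from the far end, alternating series and parallel combinations. Z_in = 611.5 + j19.6 Ω = 611.9∠1.8° Ω.
Step 4 — Source phasor: V = 174∠30.0° V = 150.7 + j87 V.
Step 5 — Current: I = V / Z = 0.2507 + j0.1342 A = 0.2844∠28.2° A.
Step 6 — Complex power: S = V·I* = 49.46 + j1.585 VA.
Step 7 — Real power: P = Re(S) = 49.46 W.
Step 8 — Reactive power: Q = Im(S) = 1.585 VAR.
Step 9 — Apparent power: |S| = 49.48 VA.
Step 10 — Power factor: PF = P/|S| = 0.9995 (lagging).

(a) P = 49.46 W  (b) Q = 1.585 VAR  (c) S = 49.48 VA  (d) PF = 0.9995 (lagging)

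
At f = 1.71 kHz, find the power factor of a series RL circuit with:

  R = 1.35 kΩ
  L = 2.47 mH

Step 1 — Angular frequency: ω = 2π·f = 2π·1710 = 1.074e+04 rad/s.
Step 2 — Component impedances:
  R: Z = R = 1350 Ω
  L: Z = jωL = j·1.074e+04·0.00247 = 0 + j26.54 Ω
Step 3 — Series combination: Z_total = R + L = 1350 + j26.54 Ω = 1350∠1.1° Ω.
Step 4 — Power factor: PF = cos(φ) = Re(Z)/|Z| = 1350/1350.3 = 0.9998.
Step 5 — Type: Im(Z) = 26.54 ⇒ lagging (phase φ = 1.1°).

PF = 0.9998 (lagging, φ = 1.1°)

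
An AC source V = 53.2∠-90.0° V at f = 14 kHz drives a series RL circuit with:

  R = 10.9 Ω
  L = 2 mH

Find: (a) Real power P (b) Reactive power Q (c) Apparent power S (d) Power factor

Step 1 — Angular frequency: ω = 2π·f = 2π·1.4e+04 = 8.796e+04 rad/s.
Step 2 — Component impedances:
  R: Z = R = 10.9 Ω
  L: Z = jωL = j·8.796e+04·0.002 = 0 + j175.9 Ω
Step 3 — Series combination: Z_total = R + L = 10.9 + j175.9 Ω = 176.3∠86.5° Ω.
Step 4 — Source phasor: V = 53.2∠-90.0° V = 0 - j53.2 V.
Step 5 — Current: I = V / Z = -0.3012 - j0.01866 A = 0.3018∠-176.5° A.
Step 6 — Complex power: S = V·I* = 0.9929 + j16.03 VA.
Step 7 — Real power: P = Re(S) = 0.9929 W.
Step 8 — Reactive power: Q = Im(S) = 16.03 VAR.
Step 9 — Apparent power: |S| = 16.06 VA.
Step 10 — Power factor: PF = P/|S| = 0.06184 (lagging).

(a) P = 0.9929 W  (b) Q = 16.03 VAR  (c) S = 16.06 VA  (d) PF = 0.06184 (lagging)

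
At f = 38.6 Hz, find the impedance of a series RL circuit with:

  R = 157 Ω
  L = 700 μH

Step 1 — Angular frequency: ω = 2π·f = 2π·38.6 = 242.5 rad/s.
Step 2 — Component impedances:
  R: Z = R = 157 Ω
  L: Z = jωL = j·242.5·0.0007 = 0 + j0.1698 Ω
Step 3 — Series combination: Z_total = R + L = 157 + j0.1698 Ω = 157∠0.1° Ω.

Z = 157 + j0.1698 Ω = 157∠0.1° Ω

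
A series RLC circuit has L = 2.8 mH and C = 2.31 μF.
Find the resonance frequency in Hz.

Step 1 — Resonance condition Im(Z)=0 gives ω₀ = 1/√(LC).
Step 2 — ω₀ = 1/√(0.0028·2.31e-06) = 1.243e+04 rad/s.
Step 3 — f₀ = ω₀/(2π) = 1979 Hz.

f₀ = 1979 Hz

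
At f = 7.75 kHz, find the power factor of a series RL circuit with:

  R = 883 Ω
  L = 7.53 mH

Step 1 — Angular frequency: ω = 2π·f = 2π·7750 = 4.869e+04 rad/s.
Step 2 — Component impedances:
  R: Z = R = 883 Ω
  L: Z = jωL = j·4.869e+04·0.00753 = 0 + j366.7 Ω
Step 3 — Series combination: Z_total = R + L = 883 + j366.7 Ω = 956.1∠22.6° Ω.
Step 4 — Power factor: PF = cos(φ) = Re(Z)/|Z| = 883/956.1 = 0.9235.
Step 5 — Type: Im(Z) = 366.7 ⇒ lagging (phase φ = 22.6°).

PF = 0.9235 (lagging, φ = 22.6°)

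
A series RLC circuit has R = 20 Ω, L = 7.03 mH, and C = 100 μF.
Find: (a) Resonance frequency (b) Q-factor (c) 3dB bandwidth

Step 1 — Resonance: ω₀ = 1/√(LC) = 1/√(0.00703·0.0001) = 1193 rad/s.
Step 2 — f₀ = ω₀/(2π) = 189.8 Hz.
Step 3 — Series Q: Q = ω₀L/R = 1193·0.00703/20 = 0.4192.
Step 4 — Bandwidth: Δω = ω₀/Q = 2845 rad/s; BW = Δω/(2π) = 452.8 Hz.

(a) f₀ = 189.8 Hz  (b) Q = 0.4192  (c) BW = 452.8 Hz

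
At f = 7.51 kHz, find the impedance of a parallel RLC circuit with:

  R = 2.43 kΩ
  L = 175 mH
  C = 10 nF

Step 1 — Angular frequency: ω = 2π·f = 2π·7510 = 4.719e+04 rad/s.
Step 2 — Component impedances:
  R: Z = R = 2430 Ω
  L: Z = jωL = j·4.719e+04·0.175 = 0 + j8258 Ω
  C: Z = 1/(jωC) = -j/(ω·C) = 0 - j2119 Ω
Step 3 — Parallel combination: 1/Z_total = 1/R + 1/L + 1/C; Z_total = 1407 - j1200 Ω = 1849∠-40.4° Ω.

Z = 1407 - j1200 Ω = 1849∠-40.4° Ω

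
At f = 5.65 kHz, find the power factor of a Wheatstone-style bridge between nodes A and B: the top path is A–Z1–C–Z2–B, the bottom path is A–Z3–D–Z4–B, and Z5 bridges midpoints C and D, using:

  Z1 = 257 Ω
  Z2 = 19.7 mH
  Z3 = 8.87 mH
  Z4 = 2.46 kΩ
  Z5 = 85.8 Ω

Step 1 — Angular frequency: ω = 2π·f = 2π·5650 = 3.55e+04 rad/s.
Step 2 — Component impedances:
  Z1: Z = R = 257 Ω
  Z2: Z = jωL = j·3.55e+04·0.0197 = 0 + j699.3 Ω
  Z3: Z = jωL = j·3.55e+04·0.00887 = 0 + j314.9 Ω
  Z4: Z = R = 2460 Ω
  Z5: Z = R = 85.8 Ω
Step 3 — Bridge requires nodal analysis (the Z5 bridge couples midpoints C and D, so the two paths cannot be reduced to a simple series/parallel combination). Setting node B to ground and injecting 1 A at node A, the 3-node admittance system at A, C, D solves to V_A = Z_AB = 310.2 + j732.8 Ω = 795.7∠67.1° Ω.
Step 4 — Power factor: PF = cos(φ) = Re(Z)/|Z| = 310.2/795.7 = 0.3898.
Step 5 — Type: Im(Z) = 732.8 ⇒ lagging (phase φ = 67.1°).

PF = 0.3898 (lagging, φ = 67.1°)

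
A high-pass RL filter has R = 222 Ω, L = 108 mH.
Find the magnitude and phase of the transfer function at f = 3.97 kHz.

Step 1 — Angular frequency: ω = 2π·3970 = 2.494e+04 rad/s.
Step 2 — Transfer function: H(jω) = jωL/(R + jωL).
Step 3 — Numerator jωL = j·2694; denominator R + jωL = 222 + j2694.
Step 4 — H = 0.9933 + j0.08185.
Step 5 — Magnitude: |H| = 0.9966 (-0.0 dB); phase: φ = 4.7°.

|H| = 0.9966 (-0.0 dB), φ = 4.7°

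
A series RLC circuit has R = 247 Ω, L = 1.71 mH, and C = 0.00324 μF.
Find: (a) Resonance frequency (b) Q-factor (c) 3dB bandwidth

Step 1 — Resonance: ω₀ = 1/√(LC) = 1/√(0.00171·3.24e-09) = 4.248e+05 rad/s.
Step 2 — f₀ = ω₀/(2π) = 6.762e+04 Hz.
Step 3 — Series Q: Q = ω₀L/R = 4.248e+05·0.00171/247 = 2.941.
Step 4 — Bandwidth: Δω = ω₀/Q = 1.444e+05 rad/s; BW = Δω/(2π) = 2.299e+04 Hz.

(a) f₀ = 6.762e+04 Hz  (b) Q = 2.941  (c) BW = 2.299e+04 Hz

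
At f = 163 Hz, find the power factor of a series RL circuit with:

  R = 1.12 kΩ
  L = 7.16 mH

Step 1 — Angular frequency: ω = 2π·f = 2π·163 = 1024 rad/s.
Step 2 — Component impedances:
  R: Z = R = 1120 Ω
  L: Z = jωL = j·1024·0.00716 = 0 + j7.333 Ω
Step 3 — Series combination: Z_total = R + L = 1120 + j7.333 Ω = 1120∠0.4° Ω.
Step 4 — Power factor: PF = cos(φ) = Re(Z)/|Z| = 1120/1120 = 1.
Step 5 — Type: Im(Z) = 7.333 ⇒ lagging (phase φ = 0.4°).

PF = 1 (lagging, φ = 0.4°)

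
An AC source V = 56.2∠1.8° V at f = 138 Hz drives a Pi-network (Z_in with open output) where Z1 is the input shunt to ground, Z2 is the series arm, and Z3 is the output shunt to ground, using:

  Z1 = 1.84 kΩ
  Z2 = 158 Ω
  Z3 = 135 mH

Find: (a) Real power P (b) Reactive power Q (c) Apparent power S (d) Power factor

Step 1 — Angular frequency: ω = 2π·f = 2π·138 = 867.1 rad/s.
Step 2 — Component impedances:
  Z1: Z = R = 1840 Ω
  Z2: Z = R = 158 Ω
  Z3: Z = jωL = j·867.1·0.135 = 0 + j117.1 Ω
Step 3 — With open output, the series arm Z2 and the output shunt Z3 appear in series to ground: Z2 + Z3 = 158 + j117.1 Ω.
Step 4 — Parallel with input shunt Z1: Z_in = Z1 || (Z2 + Z3) = 151.3 + j98.93 Ω = 180.8∠33.2° Ω.
Step 5 — Source phasor: V = 56.2∠1.8° V = 56.17 + j1.765 V.
Step 6 — Current: I = V / Z = 0.2654 - j0.1619 A = 0.3109∠-31.4° A.
Step 7 — Complex power: S = V·I* = 14.62 + j9.562 VA.
Step 8 — Real power: P = Re(S) = 14.62 W.
Step 9 — Reactive power: Q = Im(S) = 9.562 VAR.
Step 10 — Apparent power: |S| = 17.47 VA.
Step 11 — Power factor: PF = P/|S| = 0.837 (lagging).

(a) P = 14.62 W  (b) Q = 9.562 VAR  (c) S = 17.47 VA  (d) PF = 0.837 (lagging)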